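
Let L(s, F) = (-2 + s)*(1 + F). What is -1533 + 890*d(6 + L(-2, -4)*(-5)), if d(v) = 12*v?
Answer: -578253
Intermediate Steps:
L(s, F) = (1 + F)*(-2 + s)
-1533 + 890*d(6 + L(-2, -4)*(-5)) = -1533 + 890*(12*(6 + (-2 - 2 - 2*(-4) - 4*(-2))*(-5))) = -1533 + 890*(12*(6 + (-2 - 2 + 8 + 8)*(-5))) = -1533 + 890*(12*(6 + 12*(-5))) = -1533 + 890*(12*(6 - 60)) = -1533 + 890*(12*(-54)) = -1533 + 890*(-648) = -1533 - 576720 = -578253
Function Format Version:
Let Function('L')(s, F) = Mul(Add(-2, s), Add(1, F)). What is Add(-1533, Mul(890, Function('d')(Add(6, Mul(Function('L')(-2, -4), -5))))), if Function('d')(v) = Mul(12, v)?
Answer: -578253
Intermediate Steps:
Function('L')(s, F) = Mul(Add(1, F), Add(-2, s))
Add(-1533, Mul(890, Function('d')(Add(6, Mul(Function('L')(-2, -4), -5))))) = Add(-1533, Mul(890, Mul(12, Add(6, Mul(Add(-2, -2, Mul(-2, -4), Mul(-4, -2)), -5))))) = Add(-1533, Mul(890, Mul(12, Add(6, Mul(Add(-2, -2, 8, 8), -5))))) = Add(-1533, Mul(890, Mul(12, Add(6, Mul(12, -5))))) = Add(-1533, Mul(890, Mul(12, Add(6, -60)))) = Add(-1533, Mul(890, Mul(12, -54))) = Add(-1533, Mul(890, -648)) = Add(-1533, -576720) = -578253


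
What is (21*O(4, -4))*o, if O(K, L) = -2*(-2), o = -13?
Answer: -1092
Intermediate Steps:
O(K, L) = 4
(21*O(4, -4))*o = (21*4)*(-13) = 84*(-13) = -1092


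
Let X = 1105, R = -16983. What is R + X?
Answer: -15878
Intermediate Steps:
R + X = -16983 + 1105 = -15878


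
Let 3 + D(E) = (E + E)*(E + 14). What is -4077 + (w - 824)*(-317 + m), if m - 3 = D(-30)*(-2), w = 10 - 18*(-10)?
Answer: 1408475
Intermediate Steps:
D(E) = -3 + 2*E*(14 + E) (D(E) = -3 + (E + E)*(E + 14) = -3 + (2*E)*(14 + E) = -3 + 2*E*(14 + E))
w = 190 (w = 10 + 180 = 190)
m = -1911 (m = 3 + (-3 + 2*(-30)² + 28*(-30))*(-2) = 3 + (-3 + 2*900 - 840)*(-2) = 3 + (-3 + 1800 - 840)*(-2) = 3 + 957*(-2) = 3 - 1914 = -1911)
-4077 + (w - 824)*(-317 + m) = -4077 + (190 - 824)*(-317 - 1911) = -4077 - 634*(-2228) = -4077 + 1412552 = 1408475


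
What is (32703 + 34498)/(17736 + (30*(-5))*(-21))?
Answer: 1139/354 ≈ 3.2175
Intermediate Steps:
(32703 + 34498)/(17736 + (30*(-5))*(-21)) = 67201/(17736 - 150*(-21)) = 67201/(17736 + 3150) = 67201/20886 = 67201*(1/20886) = 1139/354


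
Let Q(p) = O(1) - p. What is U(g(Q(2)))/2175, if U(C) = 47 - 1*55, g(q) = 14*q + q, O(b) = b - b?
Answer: -8/2175 ≈ -0.0036782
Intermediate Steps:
O(b) = 0
Q(p) = -p (Q(p) = 0 - p = -p)
g(q) = 15*q
U(C) = -8 (U(C) = 47 - 55 = -8)
U(g(Q(2)))/2175 = -8/2175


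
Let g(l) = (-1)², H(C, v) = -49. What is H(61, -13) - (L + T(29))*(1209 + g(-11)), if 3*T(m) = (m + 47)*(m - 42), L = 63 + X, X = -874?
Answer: 4139263/3 ≈ 1.3798e+6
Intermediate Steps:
g(l) = 1
L = -811 (L = 63 - 874 = -811)
T(m) = (-42 + m)*(47 + m)/3 (T(m) = ((m + 47)*(m - 42))/3 = ((47 + m)*(-42 + m))/3 = ((-42 + m)*(47 + m))/3 = (-42 + m)*(47 + m)/3)
H(61, -13) - (L + T(29))*(1209 + g(-11)) = -49 - (-811 + (-658 + (⅓)*29² + (5/3)*29))*(1209 + 1) = -49 - (-811 + (-658 + (⅓)*841 + 145/3))*1210 = -49 - (-811 + (-658 + 841/3 + 145/3))*1210 = -49 - (-811 - 988/3)*1210 = -49 - (-3421)*1210/3 = -49 - 1*(-4139410/3) = -49 + 4139410/3 = 4139263/3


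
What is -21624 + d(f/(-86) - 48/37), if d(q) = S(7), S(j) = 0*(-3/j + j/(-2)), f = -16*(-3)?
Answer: -21624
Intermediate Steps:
f = 48
S(j) = 0 (S(j) = 0*(-3/j + j*(-½)) = 0*(-3/j - j/2) = 0)
d(q) = 0
-21624 + d(f/(-86) - 48/37) = -21624 + 0 = -21624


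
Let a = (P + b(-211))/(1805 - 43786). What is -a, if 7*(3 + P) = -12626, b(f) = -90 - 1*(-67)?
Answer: -12808/293867 ≈ -0.043584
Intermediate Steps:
b(f) = -23 (b(f) = -90 + 67 = -23)
P = -12647/7 (P = -3 + (⅐)*(-12626) = -3 - 12626/7 = -12647/7 ≈ -1806.7)
a = 12808/293867 (a = (-12647/7 - 23)/(1805 - 43786) = -12808/7/(-41981) = -12808/7*(-1/41981) = 12808/293867 ≈ 0.043584)
-a = -1*12808/293867 = -12808/293867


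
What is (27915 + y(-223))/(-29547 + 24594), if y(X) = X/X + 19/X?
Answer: -2075083/368173 ≈ -5.6362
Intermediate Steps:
y(X) = 1 + 19/X
(27915 + y(-223))/(-29547 + 24594) = (27915 + (19 - 223)/(-223))/(-29547 + 24594) = (27915 - 1/223*(-204))/(-4953) = (27915 + 204/223)*(-1/4953) = (6225249/223)*(-1/4953) = -2075083/368173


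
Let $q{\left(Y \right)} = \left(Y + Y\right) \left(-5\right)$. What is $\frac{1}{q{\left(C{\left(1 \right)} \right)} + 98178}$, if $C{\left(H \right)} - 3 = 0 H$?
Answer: $\frac{1}{98148} \approx 1.0189 \cdot 10^{-5}$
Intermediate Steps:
$C{\left(H \right)} = 3$ ($C{\left(H \right)} = 3 + 0 H = 3 + 0 = 3$)
$q{\left(Y \right)} = - 10 Y$ ($q{\left(Y \right)} = 2 Y \left(-5\right) = - 10 Y$)
$\frac{1}{q{\left(C{\left(1 \right)} \right)} + 98178} = \frac{1}{\left(-10\right) 3 + 98178} = \frac{1}{-30 + 98178} = \frac{1}{98148}$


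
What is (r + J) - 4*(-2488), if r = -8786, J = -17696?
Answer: -16530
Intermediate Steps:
(r + J) - 4*(-2488) = (-8786 - 17696) - 4*(-2488) = -26482 + 9952 = -16530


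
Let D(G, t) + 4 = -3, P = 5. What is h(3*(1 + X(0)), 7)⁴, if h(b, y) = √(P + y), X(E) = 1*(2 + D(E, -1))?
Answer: 144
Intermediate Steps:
D(G, t) = -7 (D(G, t) = -4 - 3 = -7)
X(E) = -5 (X(E) = 1*(2 - 7) = 1*(-5) = -5)
h(b, y) = √(5 + y)
h(3*(1 + X(0)), 7)⁴ = (√(5 + 7))⁴ = (√12)⁴ = (2*√3)⁴ = 144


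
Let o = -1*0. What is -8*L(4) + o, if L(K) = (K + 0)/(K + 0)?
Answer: -8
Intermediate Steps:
o = 0
L(K) = 1 (L(K) = K/K = 1)
-8*L(4) + o = -8*1 + 0 = -8 + 0 = -8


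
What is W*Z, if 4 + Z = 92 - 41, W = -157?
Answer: -7379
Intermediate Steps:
Z = 47 (Z = -4 + (92 - 41) = -4 + 51 = 47)
W*Z = -157*47 = -7379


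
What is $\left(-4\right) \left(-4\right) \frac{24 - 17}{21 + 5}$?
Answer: $\frac{56}{13} \approx 4.3077$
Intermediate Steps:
$\left(-4\right) \left(-4\right) \frac{24 - 17}{21 + 5} = 16 \cdot \frac{7}{26} = \frac{56}{13}$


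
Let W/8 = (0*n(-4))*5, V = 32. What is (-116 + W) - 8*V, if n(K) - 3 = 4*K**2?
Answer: -372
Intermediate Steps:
n(K) = 3 + 4*K**2
W = 0 (W = 8*((0*(3 + 4*(-4)**2))*5) = 8*((0*(3 + 4*16))*5) = 8*((0*(3 + 64))*5) = 8*((0*67)*5) = 8*(0*5) = 8*0 = 0)
(-116 + W) - 8*V = (-116 + 0) - 8*32 = -116 - 256 = -372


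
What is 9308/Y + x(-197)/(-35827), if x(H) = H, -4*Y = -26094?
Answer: 669525691/467434869 ≈ 1.4323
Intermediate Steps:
Y = 13047/2 (Y = -¼*(-26094) = 13047/2 ≈ 6523.5)
9308/Y + x(-197)/(-35827) = 9308/(13047/2) - 197/(-35827) = 9308*(2/13047) - 197*(-1/35827) = 18616/13047 + 197/35827 = 669525691/467434869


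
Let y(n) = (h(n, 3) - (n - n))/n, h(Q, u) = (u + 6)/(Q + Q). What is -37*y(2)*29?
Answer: -9657/8 ≈ -1207.1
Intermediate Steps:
h(Q, u) = (6 + u)/(2*Q) (h(Q, u) = (6 + u)/((2*Q)) = (6 + u)*(1/(2*Q)) = (6 + u)/(2*Q))
y(n) = 9/(2*n²) (y(n) = ((6 + 3)/(2*n) - (n - n))/n = ((½)*9/n - 1*0)/n = (9/(2*n) + 0)/n = (9/(2*n))/n = 9/(2*n²))
-37*y(2)*29 = -333/(2*2²)*29 = -333/(2*4)*29 = -37*9/8*29 = -333/8*29 = -9657/8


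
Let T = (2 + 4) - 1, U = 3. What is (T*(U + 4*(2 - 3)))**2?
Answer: 25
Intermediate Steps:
T = 5 (T = 6 - 1 = 5)
(T*(U + 4*(2 - 3)))**2 = (5*(3 + 4*(2 - 3)))**2 = (5*(3 + 4*(-1)))**2 = (5*(3 - 4))**2 = (5*(-1))**2 = (-5)**2 = 25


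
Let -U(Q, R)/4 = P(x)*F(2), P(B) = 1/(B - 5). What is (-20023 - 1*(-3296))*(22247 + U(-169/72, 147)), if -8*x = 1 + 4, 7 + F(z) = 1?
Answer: -5580813007/15 ≈ -3.7205e+8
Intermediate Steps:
F(z) = -6 (F(z) = -7 + 1 = -6)
x = -5/8 (x = -(1 + 4)/8 = -⅛*5 = -5/8 ≈ -0.62500)
P(B) = 1/(-5 + B)
U(Q, R) = -64/15 (U(Q, R) = -4*(-6)/(-5 - 5/8) = -4*(-6)/(-45/8) = -(-32)*(-6)/45 = -4*16/15 = -64/15)
(-20023 - 1*(-3296))*(22247 + U(-169/72, 147)) = (-20023 - 1*(-3296))*(22247 - 64/15) = (-20023 + 3296)*(333641/15) = -16727*333641/15 = -5580813007/15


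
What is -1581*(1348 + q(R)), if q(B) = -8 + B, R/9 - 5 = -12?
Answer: -2018937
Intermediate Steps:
R = -63 (R = 45 + 9*(-12) = 45 - 108 = -63)
-1581*(1348 + q(R)) = -1581*(1348 + (-8 - 63)) = -1581*(1348 - 71) = -1581*1277 = -2018937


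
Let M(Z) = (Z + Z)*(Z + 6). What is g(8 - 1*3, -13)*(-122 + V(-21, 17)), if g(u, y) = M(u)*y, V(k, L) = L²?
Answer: -238810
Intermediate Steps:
M(Z) = 2*Z*(6 + Z) (M(Z) = (2*Z)*(6 + Z) = 2*Z*(6 + Z))
g(u, y) = 2*u*y*(6 + u) (g(u, y) = (2*u*(6 + u))*y = 2*u*y*(6 + u))
g(8 - 1*3, -13)*(-122 + V(-21, 17)) = (2*(8 - 1*3)*(-13)*(6 + (8 - 1*3)))*(-122 + 17²) = (2*(8 - 3)*(-13)*(6 + (8 - 3)))*(-122 + 289) = (2*5*(-13)*(6 + 5))*167 = (2*5*(-13)*11)*167 = -1430*167 = -238810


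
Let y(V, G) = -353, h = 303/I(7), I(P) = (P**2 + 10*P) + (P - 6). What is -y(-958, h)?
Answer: 353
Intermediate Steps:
I(P) = -6 + P**2 + 11*P (I(P) = (P**2 + 10*P) + (-6 + P) = -6 + P**2 + 11*P)
h = 101/40 (h = 303/(-6 + 7**2 + 11*7) = 303/(-6 + 49 + 77) = 303/120 = 303*(1/120) = 101/40 ≈ 2.5250)
-y(-958, h) = -1*(-353) = 353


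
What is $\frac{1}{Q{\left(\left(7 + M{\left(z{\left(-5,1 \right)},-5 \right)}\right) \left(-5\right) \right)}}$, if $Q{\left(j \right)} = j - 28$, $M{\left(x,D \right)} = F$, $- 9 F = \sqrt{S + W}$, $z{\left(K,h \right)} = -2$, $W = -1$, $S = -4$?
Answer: $- \frac{5103}{321614} - \frac{45 i \sqrt{5}}{321614} \approx -0.015867 - 0.00031287 i$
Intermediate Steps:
$F = - \frac{i \sqrt{5}}{9}$ ($F = - \frac{\sqrt{-4 - 1}}{9} = - \frac{\sqrt{-5}}{9} = - \frac{i \sqrt{5}}{9} \approx - 0.24845 i$)
$M{\left(x,D \right)} = - \frac{i \sqrt{5}}{9}$
$Q{\left(j \right)} = -28 + j$
$\frac{1}{Q{\left(\left(7 + M{\left(z{\left(-5,1 \right)},-5 \right)}\right) \left(-5\right) \right)}} = \frac{1}{-28 + \left(7 - \frac{i \sqrt{5}}{9}\right) \left(-5\right)} = \frac{1}{-28 - \left(35 - \frac{5 i \sqrt{5}}{9}\right)} = \frac{1}{-63 + \frac{5 i \sqrt{5}}{9}}$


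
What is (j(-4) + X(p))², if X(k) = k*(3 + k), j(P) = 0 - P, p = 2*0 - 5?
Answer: 196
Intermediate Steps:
p = -5 (p = 0 - 5 = -5)
j(P) = -P
(j(-4) + X(p))² = (-1*(-4) - 5*(3 - 5))² = (4 - 5*(-2))² = (4 + 10)² = 14² = 196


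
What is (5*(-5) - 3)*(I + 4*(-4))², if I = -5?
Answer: -12348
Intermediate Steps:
(5*(-5) - 3)*(I + 4*(-4))² = (5*(-5) - 3)*(-5 + 4*(-4))² = (-25 - 3)*(-5 - 16)² = -28*(-21)² = -28*441 = -12348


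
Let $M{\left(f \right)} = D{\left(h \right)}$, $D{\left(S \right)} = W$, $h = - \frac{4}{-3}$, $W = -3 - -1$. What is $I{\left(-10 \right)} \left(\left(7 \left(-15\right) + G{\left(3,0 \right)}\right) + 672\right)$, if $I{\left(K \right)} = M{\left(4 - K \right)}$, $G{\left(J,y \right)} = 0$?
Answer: $-1134$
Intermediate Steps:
$W = -2$ ($W = -3 + 1 = -2$)
$h = \frac{4}{3}$ ($h = \left(-4\right) \left(- \frac{1}{3}\right) = \frac{4}{3} \approx 1.3333$)
$D{\left(S \right)} = -2$
$M{\left(f \right)} = -2$
$I{\left(K \right)} = -2$
$I{\left(-10 \right)} \left(\left(7 \left(-15\right) + G{\left(3,0 \right)}\right) + 672\right) = - 2 \left(\left(7 \left(-15\right) + 0\right) + 672\right) = - 2 \left(\left(-105 + 0\right) + 672\right) = - 2 \left(-105 + 672\right) = \left(-2\right) 567 = -1134$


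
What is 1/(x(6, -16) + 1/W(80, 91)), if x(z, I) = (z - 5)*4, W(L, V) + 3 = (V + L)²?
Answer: 29238/116953 ≈ 0.25000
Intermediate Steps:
W(L, V) = -3 + (L + V)² (W(L, V) = -3 + (V + L)² = -3 + (L + V)²)
x(z, I) = -20 + 4*z (x(z, I) = (-5 + z)*4 = -20 + 4*z)
1/(x(6, -16) + 1/W(80, 91)) = 1/((-20 + 4*6) + 1/(-3 + (80 + 91)²)) = 1/((-20 + 24) + 1/(-3 + 171²)) = 1/(4 + 1/(-3 + 29241)) = 1/(4 + 1/29238) = 1/(116953/29238) = 29238/116953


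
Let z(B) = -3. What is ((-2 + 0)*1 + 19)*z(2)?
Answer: -51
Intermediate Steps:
((-2 + 0)*1 + 19)*z(2) = ((-2 + 0)*1 + 19)*(-3) = (-2*1 + 19)*(-3) = (-2 + 19)*(-3) = 17*(-3) = -51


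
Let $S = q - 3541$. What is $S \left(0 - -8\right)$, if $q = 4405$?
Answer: $6912$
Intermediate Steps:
$S = 864$ ($S = 4405 - 3541 = 864$)
$S \left(0 - -8\right) = 864 \left(0 - -8\right) = 864 \left(0 + 8\right) = 864 \cdot 8 = 6912$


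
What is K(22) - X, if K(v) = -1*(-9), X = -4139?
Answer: 4148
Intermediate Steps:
K(v) = 9
K(22) - X = 9 - 1*(-4139) = 9 + 4139 = 4148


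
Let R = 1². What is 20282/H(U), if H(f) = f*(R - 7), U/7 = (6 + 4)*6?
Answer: -10141/1260 ≈ -8.0484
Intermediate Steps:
R = 1
U = 420 (U = 7*((6 + 4)*6) = 7*(10*6) = 7*60 = 420)
H(f) = -6*f (H(f) = f*(1 - 7) = f*(-6) = -6*f)
20282/H(U) = 20282/((-6*420)) = 20282/(-2520) = 20282*(-1/2520) = -10141/1260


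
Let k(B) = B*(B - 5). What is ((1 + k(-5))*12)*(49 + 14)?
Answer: 38556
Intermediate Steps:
k(B) = B*(-5 + B)
((1 + k(-5))*12)*(49 + 14) = ((1 - 5*(-5 - 5))*12)*(49 + 14) = ((1 - 5*(-10))*12)*63 = ((1 + 50)*12)*63 = (51*12)*63 = 612*63 = 38556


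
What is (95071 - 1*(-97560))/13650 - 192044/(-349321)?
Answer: 9987350593/681175950 ≈ 14.662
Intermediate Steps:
(95071 - 1*(-97560))/13650 - 192044/(-349321) = (95071 + 97560)*(1/13650) - 192044*(-1/349321) = 192631*(1/13650) + 192044/349321 = 192631/13650 + 192044/349321 = 9987350593/681175950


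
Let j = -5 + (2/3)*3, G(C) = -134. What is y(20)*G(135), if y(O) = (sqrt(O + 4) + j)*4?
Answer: 1608 - 1072*sqrt(6) ≈ -1017.9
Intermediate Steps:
j = -3 (j = -5 + (2*(1/3))*3 = -5 + (2/3)*3 = -5 + 2 = -3)
y(O) = -12 + 4*sqrt(4 + O) (y(O) = (sqrt(O + 4) - 3)*4 = (sqrt(4 + O) - 3)*4 = (-3 + sqrt(4 + O))*4 = -12 + 4*sqrt(4 + O))
y(20)*G(135) = (-12 + 4*sqrt(4 + 20))*(-134) = (-12 + 4*sqrt(24))*(-134) = (-12 + 4*(2*sqrt(6)))*(-134) = (-12 + 8*sqrt(6))*(-134) = 1608 - 1072*sqrt(6)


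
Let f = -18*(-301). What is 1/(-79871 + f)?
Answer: -1/74453 ≈ -1.3431e-5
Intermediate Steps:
f = 5418
1/(-79871 + f) = 1/(-79871 + 5418) = 1/(-74453) = -1/74453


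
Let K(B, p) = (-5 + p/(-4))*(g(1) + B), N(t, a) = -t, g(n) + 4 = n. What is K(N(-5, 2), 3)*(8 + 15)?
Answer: -529/2 ≈ -264.50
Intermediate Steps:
g(n) = -4 + n
K(B, p) = (-5 - p/4)*(-3 + B) (K(B, p) = (-5 + p/(-4))*((-4 + 1) + B) = (-5 + p*(-¼))*(-3 + B) = (-5 - p/4)*(-3 + B))
K(N(-5, 2), 3)*(8 + 15) = (15 - (-5)*(-5) + (¾)*3 - ¼*(-1*(-5))*3)*(8 + 15) = (15 - 5*5 + 9/4 - ¼*5*3)*23 = (15 - 25 + 9/4 - 15/4)*23 = -23/2*23 = -529/2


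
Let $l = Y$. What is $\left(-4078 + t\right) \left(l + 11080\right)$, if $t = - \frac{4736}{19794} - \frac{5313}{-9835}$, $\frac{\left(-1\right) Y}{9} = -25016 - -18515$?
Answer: $- \frac{3945805377069283}{13905285} \approx -2.8376 \cdot 10^{8}$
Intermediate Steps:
$Y = 58509$ ($Y = - 9 \left(-25016 - -18515\right) = - 9 \left(-25016 + 18515\right) = \left(-9\right) \left(-6501\right) = 58509$)
$l = 58509$
$t = \frac{4184783}{13905285}$ ($t = \left(-4736\right) \frac{1}{19794} - - \frac{759}{1405} = - \frac{2368}{9897} + \frac{759}{1405} = \frac{4184783}{13905285} \approx 0.30095$)
$\left(-4078 + t\right) \left(l + 11080\right) = \left(-4078 + \frac{4184783}{13905285}\right) \left(58509 + 11080\right) = \left(- \frac{56701567447}{13905285}\right) 69589 = - \frac{3945805377069283}{13905285}$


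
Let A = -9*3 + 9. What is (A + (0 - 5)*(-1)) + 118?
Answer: 105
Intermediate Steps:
A = -18 (A = -27 + 9 = -18)
(A + (0 - 5)*(-1)) + 118 = (-18 + (0 - 5)*(-1)) + 118 = (-18 - 5*(-1)) + 118 = (-18 + 5) + 118 = -13 + 118 = 105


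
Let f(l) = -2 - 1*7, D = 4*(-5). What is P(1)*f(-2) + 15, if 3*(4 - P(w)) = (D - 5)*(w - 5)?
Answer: 279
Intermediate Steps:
D = -20
P(w) = -113/3 + 25*w/3 (P(w) = 4 - (-20 - 5)*(w - 5)/3 = 4 - (-25)*(-5 + w)/3 = 4 - (125 - 25*w)/3 = 4 + (-125/3 + 25*w/3) = -113/3 + 25*w/3)
f(l) = -9 (f(l) = -2 - 7 = -9)
P(1)*f(-2) + 15 = (-113/3 + (25/3)*1)*(-9) + 15 = (-113/3 + 25/3)*(-9) + 15 = -88/3*(-9) + 15 = 264 + 15 = 279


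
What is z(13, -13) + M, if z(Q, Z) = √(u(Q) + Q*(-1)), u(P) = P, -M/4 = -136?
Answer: 544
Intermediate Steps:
M = 544 (M = -4*(-136) = 544)
z(Q, Z) = 0 (z(Q, Z) = √(Q + Q*(-1)) = √(Q - Q) = √0 = 0)
z(13, -13) + M = 0 + 544 = 544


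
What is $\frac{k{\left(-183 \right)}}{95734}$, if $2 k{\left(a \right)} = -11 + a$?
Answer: $- \frac{97}{95734} \approx -0.0010132$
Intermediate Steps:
$k{\left(a \right)} = - \frac{11}{2} + \frac{a}{2}$ ($k{\left(a \right)} = \frac{-11 + a}{2} = - \frac{11}{2} + \frac{a}{2}$)
$\frac{k{\left(-183 \right)}}{95734} = \frac{- \frac{11}{2} + \frac{1}{2} \left(-183\right)}{95734} = \left(- \frac{11}{2} - \frac{183}{2}\right) \frac{1}{95734} = \left(-97\right) \frac{1}{95734} = - \frac{97}{95734}$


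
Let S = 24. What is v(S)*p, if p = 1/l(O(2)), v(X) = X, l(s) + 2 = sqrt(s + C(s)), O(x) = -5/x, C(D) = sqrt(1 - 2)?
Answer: 48/(-4 + sqrt(2)*sqrt(-5 + 2*I)) ≈ -7.439 - 7.0939*I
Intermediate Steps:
C(D) = I (C(D) = sqrt(-1) = I)
l(s) = -2 + sqrt(I + s) (l(s) = -2 + sqrt(s + I) = -2 + sqrt(I + s))
p = 1/(-2 + sqrt(-5/2 + I)) (p = 1/(-2 + sqrt(I - 5/2)) = 1/(-2 + sqrt(-5/2 + I)) ≈ -0.30996 - 0.29558*I)
v(S)*p = 24*(2/(-4 + sqrt(2)*sqrt(-5 + 2*I))) = 48/(-4 + sqrt(2)*sqrt(-5 + 2*I))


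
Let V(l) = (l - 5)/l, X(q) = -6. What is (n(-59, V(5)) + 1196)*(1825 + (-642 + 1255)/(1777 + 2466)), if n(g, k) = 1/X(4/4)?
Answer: 27781915700/12729 ≈ 2.1826e+6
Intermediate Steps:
V(l) = (-5 + l)/l
n(g, k) = -⅙ (n(g, k) = 1/(-6) = -⅙)
(n(-59, V(5)) + 1196)*(1825 + (-642 + 1255)/(1777 + 2466)) = (-⅙ + 1196)*(1825 + (-642 + 1255)/(1777 + 2466)) = 7175*(1825 + 613/4243)/6 = (7175/6)*(7744088/4243) = 27781915700/12729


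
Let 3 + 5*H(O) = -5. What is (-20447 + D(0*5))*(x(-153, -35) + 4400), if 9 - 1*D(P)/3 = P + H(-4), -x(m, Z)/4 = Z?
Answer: -92685008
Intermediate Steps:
H(O) = -8/5 (H(O) = -3/5 + (1/5)*(-5) = -3/5 - 1 = -8/5)
x(m, Z) = -4*Z
D(P) = 159/5 - 3*P (D(P) = 27 - 3*(P - 8/5) = 27 - 3*(-8/5 + P) = 27 + (24/5 - 3*P) = 159/5 - 3*P)
(-20447 + D(0*5))*(x(-153, -35) + 4400) = (-20447 + (159/5 - 0*5))*(-4*(-35) + 4400) = (-20447 + (159/5 - 3*0))*(140 + 4400) = (-20447 + (159/5 + 0))*4540 = (-20447 + 159/5)*4540 = -102076/5*4540 = -92685008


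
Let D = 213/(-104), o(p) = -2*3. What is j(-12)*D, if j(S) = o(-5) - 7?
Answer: 213/8 ≈ 26.625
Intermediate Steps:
o(p) = -6
j(S) = -13 (j(S) = -6 - 7 = -13)
D = -213/104 (D = 213*(-1/104) = -213/104 ≈ -2.0481)
j(-12)*D = -13*(-213/104) = 213/8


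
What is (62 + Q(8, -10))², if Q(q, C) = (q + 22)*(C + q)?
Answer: 4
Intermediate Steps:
Q(q, C) = (22 + q)*(C + q)
(62 + Q(8, -10))² = (62 + (8² + 22*(-10) + 22*8 - 10*8))² = (62 + (64 - 220 + 176 - 80))² = (62 - 60)² = 2² = 4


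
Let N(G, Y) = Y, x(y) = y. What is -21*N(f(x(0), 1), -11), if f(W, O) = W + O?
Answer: 231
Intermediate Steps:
f(W, O) = O + W
-21*N(f(x(0), 1), -11) = -21*(-11) = 231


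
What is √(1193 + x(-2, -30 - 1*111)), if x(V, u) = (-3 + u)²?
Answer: √21929 ≈ 148.08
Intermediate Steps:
√(1193 + x(-2, -30 - 1*111)) = √(1193 + (-3 + (-30 - 1*111))²) = √(1193 + (-3 + (-30 - 111))²) = √(1193 + (-3 - 141)²) = √(1193 + (-144)²) = √(1193 + 20736) = √21929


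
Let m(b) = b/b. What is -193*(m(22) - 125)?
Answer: 23932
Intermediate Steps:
m(b) = 1
-193*(m(22) - 125) = -193*(1 - 125) = -193*(-124) = 23932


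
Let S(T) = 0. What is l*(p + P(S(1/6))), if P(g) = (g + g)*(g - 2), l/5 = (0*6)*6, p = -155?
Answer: 0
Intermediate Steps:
l = 0 (l = 5*((0*6)*6) = 5*(0*6) = 5*0 = 0)
P(g) = 2*g*(-2 + g) (P(g) = (2*g)*(-2 + g) = 2*g*(-2 + g))
l*(p + P(S(1/6))) = 0*(-155 + 2*0*(-2 + 0)) = 0*(-155 + 2*0*(-2)) = 0*(-155 + 0) = 0*(-155) = 0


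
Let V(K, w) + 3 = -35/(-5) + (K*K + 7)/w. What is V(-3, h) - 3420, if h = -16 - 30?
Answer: -78576/23 ≈ -3416.3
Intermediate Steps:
h = -46
V(K, w) = 4 + (7 + K**2)/w (V(K, w) = -3 + (-35/(-5) + (K*K + 7)/w) = -3 + (-35*(-1/5) + (K**2 + 7)/w) = -3 + (7 + (7 + K**2)/w) = 4 + (7 + K**2)/w)
V(-3, h) - 3420 = (7 + (-3)**2 + 4*(-46))/(-46) - 3420 = -(7 + 9 - 184)/46 - 3420 = -1/46*(-168) - 3420 = 84/23 - 3420 = -78576/23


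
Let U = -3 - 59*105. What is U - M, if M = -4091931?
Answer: 4085733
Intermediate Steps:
U = -6198 (U = -3 - 6195 = -6198)
U - M = -6198 - 1*(-4091931) = -6198 + 4091931 = 4085733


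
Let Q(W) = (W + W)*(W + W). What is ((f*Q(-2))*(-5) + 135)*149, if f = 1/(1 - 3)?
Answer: 26075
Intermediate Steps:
Q(W) = 4*W² (Q(W) = (2*W)*(2*W) = 4*W²)
f = -½ (f = 1/(-2) = -½ ≈ -0.50000)
((f*Q(-2))*(-5) + 135)*149 = (-2*(-2)²*(-5) + 135)*149 = (-2*4*(-5) + 135)*149 = (-½*16*(-5) + 135)*149 = (-8*(-5) + 135)*149 = (40 + 135)*149 = 175*149 = 26075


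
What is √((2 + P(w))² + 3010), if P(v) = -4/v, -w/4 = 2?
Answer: √12065/2 ≈ 54.920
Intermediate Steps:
w = -8 (w = -4*2 = -8)
√((2 + P(w))² + 3010) = √((2 - 4/(-8))² + 3010) = √((2 - 4*(-⅛))² + 3010) = √((2 + ½)² + 3010) = √((5/2)² + 3010) = √(25/4 + 3010) = √(12065/4) = √12065/2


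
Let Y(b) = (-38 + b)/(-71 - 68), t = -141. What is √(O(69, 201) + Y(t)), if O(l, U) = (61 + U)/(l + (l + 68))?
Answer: √524660782/14317 ≈ 1.5999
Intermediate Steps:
Y(b) = 38/139 - b/139 (Y(b) = (-38 + b)/(-139) = (-38 + b)*(-1/139) = 38/139 - b/139)
O(l, U) = (61 + U)/(68 + 2*l) (O(l, U) = (61 + U)/(l + (68 + l)) = (61 + U)/(68 + 2*l))
√(O(69, 201) + Y(t)) = √((61 + 201)/(2*(34 + 69)) + (38/139 - 1/139*(-141))) = √((½)*262/103 + (38/139 + 141/139)) = √((½)*(1/103)*262 + 179/139) = √(131/103 + 179/139) = √(36646/14317) = √524660782/14317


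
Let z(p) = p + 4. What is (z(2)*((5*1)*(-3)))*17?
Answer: -1530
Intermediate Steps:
z(p) = 4 + p
(z(2)*((5*1)*(-3)))*17 = ((4 + 2)*((5*1)*(-3)))*17 = (6*(5*(-3)))*17 = (6*(-15))*17 = -90*17 = -1530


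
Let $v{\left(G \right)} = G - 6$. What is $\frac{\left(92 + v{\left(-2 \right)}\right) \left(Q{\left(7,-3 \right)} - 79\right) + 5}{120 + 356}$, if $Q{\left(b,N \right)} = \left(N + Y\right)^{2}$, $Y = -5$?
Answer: $- \frac{1255}{476} \approx -2.6366$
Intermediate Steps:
$v{\left(G \right)} = -6 + G$ ($v{\left(G \right)} = G - 6 = -6 + G$)
$Q{\left(b,N \right)} = \left(-5 + N\right)^{2}$ ($Q{\left(b,N \right)} = \left(N - 5\right)^{2} = \left(-5 + N\right)^{2}$)
$\frac{\left(92 + v{\left(-2 \right)}\right) \left(Q{\left(7,-3 \right)} - 79\right) + 5}{120 + 356} = \frac{\left(92 - 8\right) \left(\left(-5 - 3\right)^{2} - 79\right) + 5}{120 + 356} = \frac{\left(92 - 8\right) \left(\left(-8\right)^{2} - 79\right) + 5}{476} = \left(84 \left(64 - 79\right) + 5\right) \frac{1}{476} = \left(84 \left(-15\right) + 5\right) \frac{1}{476} = \left(-1260 + 5\right) \frac{1}{476} = \left(-1255\right) \frac{1}{476} = - \frac{1255}{476}$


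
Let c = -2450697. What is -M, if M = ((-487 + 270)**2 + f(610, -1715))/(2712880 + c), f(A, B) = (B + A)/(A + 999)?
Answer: -75765096/421852447 ≈ -0.17960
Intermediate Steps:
f(A, B) = (A + B)/(999 + A)
M = 75765096/421852447 (M = ((-487 + 270)**2 + (610 - 1715)/(999 + 610))/(2712880 - 2450697) = ((-217)**2 - 1105/1609)/262183 = (47089 + (1/1609)*(-1105))*(1/262183) = (47089 - 1105/1609)*(1/262183) = (75765096/1609)*(1/262183) = 75765096/421852447 ≈ 0.17960)
-M = -1*75765096/421852447 = -75765096/421852447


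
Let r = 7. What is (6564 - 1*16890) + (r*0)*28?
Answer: -10326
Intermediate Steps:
(6564 - 1*16890) + (r*0)*28 = (6564 - 1*16890) + (7*0)*28 = (6564 - 16890) + 0*28 = -10326 + 0 = -10326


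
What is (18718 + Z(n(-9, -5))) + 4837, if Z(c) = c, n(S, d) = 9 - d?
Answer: 23569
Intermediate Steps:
(18718 + Z(n(-9, -5))) + 4837 = (18718 + (9 - 1*(-5))) + 4837 = (18718 + (9 + 5)) + 4837 = (18718 + 14) + 4837 = 18732 + 4837 = 23569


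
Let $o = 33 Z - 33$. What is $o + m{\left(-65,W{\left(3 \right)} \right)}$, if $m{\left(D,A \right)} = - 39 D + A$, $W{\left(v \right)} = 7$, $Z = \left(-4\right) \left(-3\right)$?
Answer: $2905$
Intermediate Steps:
$Z = 12$
$m{\left(D,A \right)} = A - 39 D$
$o = 363$ ($o = 33 \cdot 12 - 33 = 396 - 33 = 363$)
$o + m{\left(-65,W{\left(3 \right)} \right)} = 363 + \left(7 - -2535\right) = 363 + \left(7 + 2535\right) = 363 + 2542 = 2905$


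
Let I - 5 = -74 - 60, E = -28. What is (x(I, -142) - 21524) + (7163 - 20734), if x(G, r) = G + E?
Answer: -35252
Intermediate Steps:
I = -129 (I = 5 + (-74 - 60) = 5 - 134 = -129)
x(G, r) = -28 + G (x(G, r) = G - 28 = -28 + G)
(x(I, -142) - 21524) + (7163 - 20734) = ((-28 - 129) - 21524) + (7163 - 20734) = (-157 - 21524) - 13571 = -21681 - 13571 = -35252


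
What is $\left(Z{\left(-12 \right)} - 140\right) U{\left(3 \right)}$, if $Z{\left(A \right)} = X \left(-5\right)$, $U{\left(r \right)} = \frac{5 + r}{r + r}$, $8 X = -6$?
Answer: $- \frac{545}{3} \approx -181.67$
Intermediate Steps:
$X = - \frac{3}{4}$ ($X = \frac{1}{8} \left(-6\right) = - \frac{3}{4} \approx -0.75$)
$U{\left(r \right)} = \frac{5 + r}{2 r}$
$Z{\left(A \right)} = \frac{15}{4}$ ($Z{\left(A \right)} = \left(- \frac{3}{4}\right) \left(-5\right) = \frac{15}{4}$)
$\left(Z{\left(-12 \right)} - 140\right) U{\left(3 \right)} = \left(\frac{15}{4} - 140\right) \frac{5 + 3}{2 \cdot 3} = - \frac{545 \cdot \frac{1}{2} \cdot \frac{1}{3} \cdot 8}{4} = \left(- \frac{545}{4}\right) \frac{4}{3} = - \frac{545}{3}$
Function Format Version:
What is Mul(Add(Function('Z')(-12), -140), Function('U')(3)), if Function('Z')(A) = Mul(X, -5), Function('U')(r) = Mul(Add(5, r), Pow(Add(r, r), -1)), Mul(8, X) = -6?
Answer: Rational(-545, 3) ≈ -181.67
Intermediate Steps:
X = Rational(-3, 4) (X = Mul(Rational(1, 8), -6) = Rational(-3, 4) ≈ -0.75000)
Function('U')(r) = Mul(Rational(1, 2), Pow(r, -1), Add(5, r)) (Function('U')(r) = Mul(Add(5, r), Pow(Mul(2, r), -1)) = Mul(Add(5, r), Mul(Rational(1, 2), Pow(r, -1))) = Mul(Rational(1, 2), Pow(r, -1), Add(5, r)))
Function('Z')(A) = Rational(15, 4) (Function('Z')(A) = Mul(Rational(-3, 4), -5) = Rational(15, 4))
Mul(Add(Function('Z')(-12), -140), Function('U')(3)) = Mul(Add(Rational(15, 4), -140), Mul(Rational(1, 2), Pow(3, -1), Add(5, 3))) = Mul(Rational(-545, 4), Mul(Rational(1, 2), Rational(1, 3), 8)) = Mul(Rational(-545, 4), Rational(4, 3)) = Rational(-545, 3)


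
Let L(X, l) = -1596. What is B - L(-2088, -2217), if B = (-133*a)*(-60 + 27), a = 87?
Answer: 383439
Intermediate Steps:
B = 381843 (B = (-133*87)*(-60 + 27) = -11571*(-33) = 381843)
B - L(-2088, -2217) = 381843 - 1*(-1596) = 381843 + 1596 = 383439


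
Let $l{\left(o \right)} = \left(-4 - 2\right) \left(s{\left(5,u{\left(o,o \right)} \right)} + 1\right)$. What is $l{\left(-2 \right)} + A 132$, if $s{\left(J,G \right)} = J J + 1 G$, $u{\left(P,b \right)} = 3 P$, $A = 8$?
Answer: $936$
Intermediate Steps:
$s{\left(J,G \right)} = G + J^{2}$ ($s{\left(J,G \right)} = J^{2} + G = G + J^{2}$)
$l{\left(o \right)} = -156 - 18 o$ ($l{\left(o \right)} = \left(-4 - 2\right) \left(\left(3 o + 5^{2}\right) + 1\right) = - 6 \left(\left(3 o + 25\right) + 1\right) = - 6 \left(\left(25 + 3 o\right) + 1\right) = - 6 \left(26 + 3 o\right) = -156 - 18 o$)
$l{\left(-2 \right)} + A 132 = \left(-156 - -36\right) + 8 \cdot 132 = \left(-156 + 36\right) + 1056 = -120 + 1056 = 936$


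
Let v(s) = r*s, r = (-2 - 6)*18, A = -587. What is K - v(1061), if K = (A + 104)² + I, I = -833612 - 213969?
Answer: -661508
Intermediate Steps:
I = -1047581
r = -144 (r = -8*18 = -144)
K = -814292 (K = (-587 + 104)² - 1047581 = (-483)² - 1047581 = 233289 - 1047581 = -814292)
v(s) = -144*s
K - v(1061) = -814292 - (-144)*1061 = -814292 - 1*(-152784) = -814292 + 152784 = -661508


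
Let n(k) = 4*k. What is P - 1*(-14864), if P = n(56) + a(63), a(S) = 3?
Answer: 15091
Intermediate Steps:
P = 227 (P = 4*56 + 3 = 224 + 3 = 227)
P - 1*(-14864) = 227 - 1*(-14864) = 227 + 14864 = 15091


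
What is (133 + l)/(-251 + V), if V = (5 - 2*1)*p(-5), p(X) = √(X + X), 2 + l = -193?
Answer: 15562/63091 + 186*I*√10/63091 ≈ 0.24666 + 0.0093228*I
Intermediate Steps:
l = -195 (l = -2 - 193 = -195)
p(X) = √2*√X (p(X) = √(2*X) = √2*√X)
V = 3*I*√10 (V = (5 - 2*1)*(√2*√(-5)) = (5 - 2)*(√2*(I*√5)) = 3*(I*√10) = 3*I*√10 ≈ 9.4868*I)
(133 + l)/(-251 + V) = (133 - 195)/(-251 + 3*I*√10) = -62/(-251 + 3*I*√10)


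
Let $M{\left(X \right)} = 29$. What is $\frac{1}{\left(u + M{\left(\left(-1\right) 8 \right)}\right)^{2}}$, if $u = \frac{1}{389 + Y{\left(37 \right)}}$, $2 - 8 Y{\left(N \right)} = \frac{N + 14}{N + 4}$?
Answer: $\frac{16287630129}{13700324946025} \approx 0.0011889$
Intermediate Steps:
$Y{\left(N \right)} = \frac{1}{4} - \frac{14 + N}{8 \left(4 + N\right)}$ ($Y{\left(N \right)} = \frac{1}{4} - \frac{\left(N + 14\right) \frac{1}{N + 4}}{8} = \frac{1}{4} - \frac{\left(14 + N\right) \frac{1}{4 + N}}{8} = \frac{1}{4} - \frac{\frac{1}{4 + N} \left(14 + N\right)}{8} = \frac{1}{4} - \frac{14 + N}{8 \left(4 + N\right)}$)
$u = \frac{328}{127623}$ ($u = \frac{1}{389 + \frac{-6 + 37}{8 \left(4 + 37\right)}} = \frac{1}{389 + \frac{1}{8} \cdot \frac{1}{41} \cdot 31} = \frac{1}{389 + \frac{31}{328}} = \frac{1}{\frac{127623}{328}} = \frac{328}{127623} \approx 0.0025701$)
$\frac{1}{\left(u + M{\left(\left(-1\right) 8 \right)}\right)^{2}} = \frac{1}{\left(\frac{328}{127623} + 29\right)^{2}} = \frac{1}{\left(\frac{3701395}{127623}\right)^{2}} = \frac{1}{\frac{13700324946025}{16287630129}} = \frac{16287630129}{13700324946025}$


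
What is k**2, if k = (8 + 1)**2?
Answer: 6561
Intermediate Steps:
k = 81 (k = 9**2 = 81)
k**2 = 81**2 = 6561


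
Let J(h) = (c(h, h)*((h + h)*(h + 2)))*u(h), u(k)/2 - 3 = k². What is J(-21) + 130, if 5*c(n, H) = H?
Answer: -14880454/5 ≈ -2.9761e+6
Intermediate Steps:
c(n, H) = H/5
u(k) = 6 + 2*k²
J(h) = 2*h²*(2 + h)*(6 + 2*h²)/5 (J(h) = ((h/5)*((h + h)*(h + 2)))*(6 + 2*h²) = ((h/5)*((2*h)*(2 + h)))*(6 + 2*h²) = ((h/5)*(2*h*(2 + h)))*(6 + 2*h²) = (2*h²*(2 + h)/5)*(6 + 2*h²) = 2*h²*(2 + h)*(6 + 2*h²)/5)
J(-21) + 130 = (⅘)*(-21)²*(2 - 21)*(3 + (-21)²) + 130 = (⅘)*441*(-19)*(3 + 441) + 130 = (⅘)*441*(-19)*444 + 130 = -14881104/5 + 130 = -14880454/5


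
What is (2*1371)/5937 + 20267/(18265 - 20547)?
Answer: -38022645/4516078 ≈ -8.4194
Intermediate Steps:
(2*1371)/5937 + 20267/(18265 - 20547) = 2742*(1/5937) + 20267/(-2282) = 914/1979 + 20267*(-1/2282) = 914/1979 - 20267/2282 = -38022645/4516078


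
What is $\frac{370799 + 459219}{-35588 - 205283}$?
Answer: $- \frac{830018}{240871} \approx -3.4459$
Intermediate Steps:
$\frac{370799 + 459219}{-35588 - 205283} = \frac{830018}{-240871} = 830018 \left(- \frac{1}{240871}\right) = - \frac{830018}{240871}$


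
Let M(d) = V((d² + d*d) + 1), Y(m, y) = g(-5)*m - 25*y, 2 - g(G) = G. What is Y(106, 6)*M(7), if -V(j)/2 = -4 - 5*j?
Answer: 590816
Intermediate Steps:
g(G) = 2 - G
Y(m, y) = -25*y + 7*m (Y(m, y) = (2 - 1*(-5))*m - 25*y = (2 + 5)*m - 25*y = 7*m - 25*y = -25*y + 7*m)
V(j) = 8 + 10*j (V(j) = -2*(-4 - 5*j) = 8 + 10*j)
M(d) = 18 + 20*d² (M(d) = 8 + 10*((d² + d*d) + 1) = 8 + 10*((d² + d²) + 1) = 8 + 10*(2*d² + 1) = 8 + 10*(1 + 2*d²) = 8 + (10 + 20*d²) = 18 + 20*d²)
Y(106, 6)*M(7) = (-25*6 + 7*106)*(18 + 20*7²) = (-150 + 742)*(18 + 20*49) = 592*(18 + 980) = 592*998 = 590816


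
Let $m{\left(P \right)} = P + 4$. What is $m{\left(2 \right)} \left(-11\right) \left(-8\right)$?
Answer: $528$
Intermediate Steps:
$m{\left(P \right)} = 4 + P$
$m{\left(2 \right)} \left(-11\right) \left(-8\right) = \left(4 + 2\right) \left(-11\right) \left(-8\right) = 6 \left(-11\right) \left(-8\right) = \left(-66\right) \left(-8\right) = 528$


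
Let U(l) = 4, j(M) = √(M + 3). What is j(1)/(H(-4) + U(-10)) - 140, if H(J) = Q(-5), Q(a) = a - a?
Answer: -279/2 ≈ -139.50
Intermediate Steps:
Q(a) = 0
H(J) = 0
j(M) = √(3 + M)
j(1)/(H(-4) + U(-10)) - 140 = √(3 + 1)/(0 + 4) - 140 = √4/4 - 140 = 2*(¼) - 140 = ½ - 140 = -279/2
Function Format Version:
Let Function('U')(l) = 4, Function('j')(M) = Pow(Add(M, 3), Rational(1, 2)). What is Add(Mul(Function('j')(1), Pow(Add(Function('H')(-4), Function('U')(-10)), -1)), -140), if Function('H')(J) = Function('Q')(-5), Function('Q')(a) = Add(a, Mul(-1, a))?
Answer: Rational(-279, 2) ≈ -139.50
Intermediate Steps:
Function('Q')(a) = 0
Function('H')(J) = 0
Function('j')(M) = Pow(Add(3, M), Rational(1, 2))
Add(Mul(Function('j')(1), Pow(Add(Function('H')(-4), Function('U')(-10)), -1)), -140) = Add(Mul(Pow(Add(3, 1), Rational(1, 2)), Pow(Add(0, 4), -1)), -140) = Add(Mul(Pow(4, Rational(1, 2)), Pow(4, -1)), -140) = Add(Mul(2, Rational(1, 4)), -140) = Add(Rational(1, 2), -140) = Rational(-279, 2)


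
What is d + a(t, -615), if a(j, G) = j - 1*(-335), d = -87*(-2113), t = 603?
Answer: 184769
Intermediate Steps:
d = 183831
a(j, G) = 335 + j (a(j, G) = j + 335 = 335 + j)
d + a(t, -615) = 183831 + (335 + 603) = 183831 + 938 = 184769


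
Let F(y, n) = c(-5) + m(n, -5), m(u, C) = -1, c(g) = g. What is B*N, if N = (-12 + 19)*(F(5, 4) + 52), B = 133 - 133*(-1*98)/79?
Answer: 7580202/79 ≈ 95952.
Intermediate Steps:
B = 23541/79 (B = 133 - (-13034)/79 = 133 - 133*(-98/79) = 133 + 13034/79 = 23541/79 ≈ 297.99)
F(y, n) = -6 (F(y, n) = -5 - 1 = -6)
N = 322 (N = (-12 + 19)*(-6 + 52) = 7*46 = 322)
B*N = (23541/79)*322 = 7580202/79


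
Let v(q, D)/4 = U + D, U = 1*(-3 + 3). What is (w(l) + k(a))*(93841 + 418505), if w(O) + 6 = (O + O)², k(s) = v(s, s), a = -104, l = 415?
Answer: 352738949388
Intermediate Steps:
U = 0 (U = 1*0 = 0)
v(q, D) = 4*D (v(q, D) = 4*(0 + D) = 4*D)
k(s) = 4*s
w(O) = -6 + 4*O² (w(O) = -6 + (O + O)² = -6 + (2*O)² = -6 + 4*O²)
(w(l) + k(a))*(93841 + 418505) = ((-6 + 4*415²) + 4*(-104))*(93841 + 418505) = ((-6 + 4*172225) - 416)*512346 = ((-6 + 688900) - 416)*512346 = (688894 - 416)*512346 = 688478*512346 = 352738949388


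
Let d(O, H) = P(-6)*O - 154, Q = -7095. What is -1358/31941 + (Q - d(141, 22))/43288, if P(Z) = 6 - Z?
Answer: -47790251/197523144 ≈ -0.24195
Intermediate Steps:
d(O, H) = -154 + 12*O (d(O, H) = (6 - 1*(-6))*O - 154 = (6 + 6)*O - 154 = 12*O - 154 = -154 + 12*O)
-1358/31941 + (Q - d(141, 22))/43288 = -1358/31941 + (-7095 - (-154 + 12*141))/43288 = -1358*1/31941 + (-7095 - (-154 + 1692))*(1/43288) = -194/4563 + (-7095 - 1*1538)*(1/43288) = -194/4563 + (-7095 - 1538)*(1/43288) = -194/4563 - 8633*1/43288 = -194/4563 - 8633/43288 = -47790251/197523144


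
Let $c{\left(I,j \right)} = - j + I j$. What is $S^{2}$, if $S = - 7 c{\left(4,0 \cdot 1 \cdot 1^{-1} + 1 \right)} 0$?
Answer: $0$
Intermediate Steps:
$S = 0$ ($S = - 7 \left(0 \cdot 1 \cdot 1^{-1} + 1\right) \left(-1 + 4\right) 0 = - 7 \left(0 \cdot 1 \cdot 1 + 1\right) 3 \cdot 0 = - 7 \left(0 \cdot 1 + 1\right) 3 \cdot 0 = - 7 \left(0 + 1\right) 3 \cdot 0 = - 7 \cdot 1 \cdot 3 \cdot 0 = \left(-7\right) 3 \cdot 0 = \left(-21\right) 0 = 0$)
$S^{2} = 0^{2} = 0$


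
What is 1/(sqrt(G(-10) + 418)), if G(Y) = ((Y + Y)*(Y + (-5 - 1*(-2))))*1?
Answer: sqrt(678)/678 ≈ 0.038405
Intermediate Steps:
G(Y) = 2*Y*(-3 + Y) (G(Y) = ((2*Y)*(Y + (-5 + 2)))*1 = ((2*Y)*(Y - 3))*1 = ((2*Y)*(-3 + Y))*1 = (2*Y*(-3 + Y))*1 = 2*Y*(-3 + Y))
1/(sqrt(G(-10) + 418)) = 1/(sqrt(2*(-10)*(-3 - 10) + 418)) = 1/(sqrt(2*(-10)*(-13) + 418)) = 1/(sqrt(260 + 418)) = 1/(sqrt(678)) = sqrt(678)/678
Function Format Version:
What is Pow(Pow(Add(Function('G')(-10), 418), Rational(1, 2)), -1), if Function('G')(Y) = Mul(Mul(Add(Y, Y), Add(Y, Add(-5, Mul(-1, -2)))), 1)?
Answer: Mul(Rational(1, 678), Pow(678, Rational(1, 2))) ≈ 0.038405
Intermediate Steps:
Function('G')(Y) = Mul(2, Y, Add(-3, Y)) (Function('G')(Y) = Mul(Mul(Mul(2, Y), Add(Y, Add(-5, 2))), 1) = Mul(Mul(Mul(2, Y), Add(Y, -3)), 1) = Mul(Mul(Mul(2, Y), Add(-3, Y)), 1) = Mul(Mul(2, Y, Add(-3, Y)), 1) = Mul(2, Y, Add(-3, Y)))
Pow(Pow(Add(Function('G')(-10), 418), Rational(1, 2)), -1) = Pow(Pow(Add(Mul(2, -10, Add(-3, -10)), 418), Rational(1, 2)), -1) = Pow(Pow(Add(Mul(2, -10, -13), 418), Rational(1, 2)), -1) = Pow(Pow(Add(260, 418), Rational(1, 2)), -1) = Pow(Pow(678, Rational(1, 2)), -1) = Mul(Rational(1, 678), Pow(678, Rational(1, 2)))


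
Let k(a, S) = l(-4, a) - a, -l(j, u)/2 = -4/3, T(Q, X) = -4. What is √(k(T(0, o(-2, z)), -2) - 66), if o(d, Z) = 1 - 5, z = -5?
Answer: I*√534/3 ≈ 7.7028*I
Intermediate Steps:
o(d, Z) = -4
l(j, u) = 8/3 (l(j, u) = -(-8)/3 = -2*(-4/3) = 8/3)
k(a, S) = 8/3 - a
√(k(T(0, o(-2, z)), -2) - 66) = √((8/3 - 1*(-4)) - 66) = √((8/3 + 4) - 66) = √(20/3 - 66) = √(-178/3) = I*√534/3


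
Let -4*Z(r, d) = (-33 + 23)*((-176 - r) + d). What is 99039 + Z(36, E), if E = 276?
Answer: 99199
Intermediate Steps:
Z(r, d) = -440 - 5*r/2 + 5*d/2 (Z(r, d) = -(-33 + 23)*((-176 - r) + d)/4 = -(-5)*(-176 + d - r)/2 = -(1760 - 10*d + 10*r)/4 = -440 - 5*r/2 + 5*d/2)
99039 + Z(36, E) = 99039 + (-440 - 5/2*36 + (5/2)*276) = 99039 + (-440 - 90 + 690) = 99039 + 160 = 99199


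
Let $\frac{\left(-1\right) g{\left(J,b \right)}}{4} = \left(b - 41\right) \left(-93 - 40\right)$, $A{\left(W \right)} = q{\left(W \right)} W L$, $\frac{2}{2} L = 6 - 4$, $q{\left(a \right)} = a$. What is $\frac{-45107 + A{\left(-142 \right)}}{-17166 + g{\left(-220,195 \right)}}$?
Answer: $- \frac{4779}{64762} \approx -0.073793$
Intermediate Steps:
$L = 2$ ($L = 6 - 4 = 2$)
$A{\left(W \right)} = 2 W^{2}$ ($A{\left(W \right)} = W W 2 = W^{2} \cdot 2 = 2 W^{2}$)
$g{\left(J,b \right)} = -21812 + 532 b$ ($g{\left(J,b \right)} = - 4 \left(b - 41\right) \left(-93 - 40\right) = - 4 \left(-41 + b\right) \left(-133\right) = - 4 \left(5453 - 133 b\right) = -21812 + 532 b$)
$\frac{-45107 + A{\left(-142 \right)}}{-17166 + g{\left(-220,195 \right)}} = \frac{-45107 + 2 \left(-142\right)^{2}}{-17166 + \left(-21812 + 532 \cdot 195\right)} = \frac{-45107 + 2 \cdot 20164}{-17166 + \left(-21812 + 103740\right)} = \frac{-45107 + 40328}{-17166 + 81928} = - \frac{4779}{64762}$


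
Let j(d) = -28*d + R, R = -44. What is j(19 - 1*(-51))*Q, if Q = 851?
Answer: -1705404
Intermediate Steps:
j(d) = -44 - 28*d (j(d) = -28*d - 44 = -44 - 28*d)
j(19 - 1*(-51))*Q = (-44 - 28*(19 - 1*(-51)))*851 = (-44 - 28*(19 + 51))*851 = (-44 - 28*70)*851 = (-44 - 1960)*851 = -2004*851 = -1705404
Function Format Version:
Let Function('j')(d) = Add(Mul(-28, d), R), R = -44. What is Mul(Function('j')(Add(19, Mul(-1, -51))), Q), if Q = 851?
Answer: -1705404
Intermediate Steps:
Function('j')(d) = Add(-44, Mul(-28, d)) (Function('j')(d) = Add(Mul(-28, d), -44) = Add(-44, Mul(-28, d)))
Mul(Function('j')(Add(19, Mul(-1, -51))), Q) = Mul(Add(-44, Mul(-28, Add(19, Mul(-1, -51)))), 851) = Mul(Add(-44, Mul(-28, Add(19, 51))), 851) = Mul(Add(-44, Mul(-28, 70)), 851) = Mul(Add(-44, -1960), 851) = Mul(-2004, 851) = -1705404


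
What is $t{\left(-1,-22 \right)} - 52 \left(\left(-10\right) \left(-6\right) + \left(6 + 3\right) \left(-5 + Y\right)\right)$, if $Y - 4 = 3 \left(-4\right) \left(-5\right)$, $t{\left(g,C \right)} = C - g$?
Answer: $-30753$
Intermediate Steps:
$Y = 64$ ($Y = 4 + 3 \left(-4\right) \left(-5\right) = 4 - -60 = 4 + 60 = 64$)
$t{\left(-1,-22 \right)} - 52 \left(\left(-10\right) \left(-6\right) + \left(6 + 3\right) \left(-5 + Y\right)\right) = \left(-22 - -1\right) - 52 \left(\left(-10\right) \left(-6\right) + \left(6 + 3\right) \left(-5 + 64\right)\right) = \left(-22 + 1\right) - 52 \left(60 + 9 \cdot 59\right) = -21 - 52 \left(60 + 531\right) = -21 - 30732 = -30753$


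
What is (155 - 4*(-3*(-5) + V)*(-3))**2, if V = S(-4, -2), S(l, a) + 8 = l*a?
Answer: 112225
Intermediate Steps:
S(l, a) = -8 + a*l (S(l, a) = -8 + l*a = -8 + a*l)
V = 0 (V = -8 - 2*(-4) = -8 + 8 = 0)
(155 - 4*(-3*(-5) + V)*(-3))**2 = (155 - 4*(-3*(-5) + 0)*(-3))**2 = (155 - 4*(15 + 0)*(-3))**2 = (155 - 4*15*(-3))**2 = (155 - 60*(-3))**2 = (155 + 180)**2 = 335**2 = 112225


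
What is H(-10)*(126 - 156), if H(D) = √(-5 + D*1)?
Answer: -30*I*√15 ≈ -116.19*I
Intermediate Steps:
H(D) = √(-5 + D)
H(-10)*(126 - 156) = √(-5 - 10)*(126 - 156) = √(-15)*(-30) = (I*√15)*(-30) = -30*I*√15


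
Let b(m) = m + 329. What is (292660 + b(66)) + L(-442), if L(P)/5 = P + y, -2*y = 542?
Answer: 289490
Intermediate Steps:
y = -271 (y = -1/2*542 = -271)
b(m) = 329 + m
L(P) = -1355 + 5*P (L(P) = 5*(P - 271) = 5*(-271 + P) = -1355 + 5*P)
(292660 + b(66)) + L(-442) = (292660 + (329 + 66)) + (-1355 + 5*(-442)) = (292660 + 395) + (-1355 - 2210) = 293055 - 3565 = 289490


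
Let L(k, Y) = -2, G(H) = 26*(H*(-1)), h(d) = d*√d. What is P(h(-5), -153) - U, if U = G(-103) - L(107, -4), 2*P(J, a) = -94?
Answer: -2727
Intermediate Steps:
h(d) = d^(3/2)
P(J, a) = -47 (P(J, a) = (½)*(-94) = -47)
G(H) = -26*H (G(H) = 26*(-H) = -26*H)
U = 2680 (U = -26*(-103) - 1*(-2) = 2678 + 2 = 2680)
P(h(-5), -153) - U = -47 - 1*2680 = -47 - 2680 = -2727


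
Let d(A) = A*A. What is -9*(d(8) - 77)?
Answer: 117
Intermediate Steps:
d(A) = A²
-9*(d(8) - 77) = -9*(8² - 77) = -9*(64 - 77) = -9*(-13) = 117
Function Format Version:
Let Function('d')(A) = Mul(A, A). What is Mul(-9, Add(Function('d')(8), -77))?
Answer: 117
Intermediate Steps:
Function('d')(A) = Pow(A, 2)
Mul(-9, Add(Function('d')(8), -77)) = Mul(-9, Add(Pow(8, 2), -77)) = Mul(-9, Add(64, -77)) = Mul(-9, -13) = 117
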